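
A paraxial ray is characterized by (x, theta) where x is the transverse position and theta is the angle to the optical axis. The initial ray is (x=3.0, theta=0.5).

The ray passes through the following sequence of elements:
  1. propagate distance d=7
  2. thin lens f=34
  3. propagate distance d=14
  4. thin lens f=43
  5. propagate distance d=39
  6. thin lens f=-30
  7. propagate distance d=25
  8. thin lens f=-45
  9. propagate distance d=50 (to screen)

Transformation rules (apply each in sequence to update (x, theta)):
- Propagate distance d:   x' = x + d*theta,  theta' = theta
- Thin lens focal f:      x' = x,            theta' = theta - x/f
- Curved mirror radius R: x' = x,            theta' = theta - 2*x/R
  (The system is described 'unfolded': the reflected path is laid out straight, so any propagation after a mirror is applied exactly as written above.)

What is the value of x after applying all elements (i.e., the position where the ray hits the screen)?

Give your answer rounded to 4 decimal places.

Initial: x=3.0000 theta=0.5000
After 1 (propagate distance d=7): x=6.5000 theta=0.5000
After 2 (thin lens f=34): x=6.5000 theta=21/68 (≈0.3088)
After 3 (propagate distance d=14): x=184/17 (≈10.8235) theta=21/68 (≈0.3088)
After 4 (thin lens f=43): x=184/17 (≈10.8235) theta=167/2924 (≈0.0571)
After 5 (propagate distance d=39): x=38161/2924 (≈13.0510) theta=167/2924 (≈0.0571)
After 6 (thin lens f=-30): x=38161/2924 (≈13.0510) theta=43171/87720 (≈0.4921)
After 7 (propagate distance d=25): x=444821/17544 (≈25.3546) theta=43171/87720 (≈0.4921)
After 8 (thin lens f=-45): x=444821/17544 (≈25.3546) theta=20834/19737 (≈1.0556)
After 9 (propagate distance d=50 (to screen)): x=12336989/157896 (≈78.1336) theta=20834/19737 (≈1.0556)
Rounded to 4 decimal places: x = 78.1336

Answer: 78.1336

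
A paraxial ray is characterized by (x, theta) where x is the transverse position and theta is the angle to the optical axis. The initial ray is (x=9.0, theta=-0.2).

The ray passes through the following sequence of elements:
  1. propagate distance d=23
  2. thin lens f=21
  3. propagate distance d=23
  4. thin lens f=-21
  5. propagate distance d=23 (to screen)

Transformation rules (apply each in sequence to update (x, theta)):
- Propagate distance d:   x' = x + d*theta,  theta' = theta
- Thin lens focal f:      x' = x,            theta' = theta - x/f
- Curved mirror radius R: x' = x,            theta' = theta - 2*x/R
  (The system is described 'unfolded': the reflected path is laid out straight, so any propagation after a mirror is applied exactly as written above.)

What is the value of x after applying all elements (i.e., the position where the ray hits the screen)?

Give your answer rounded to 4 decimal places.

Initial: x=9.0000 theta=-0.2000
After 1 (propagate distance d=23): x=4.4000 theta=-0.2000
After 2 (thin lens f=21): x=4.4000 theta=-43/105 (≈-0.4095)
After 3 (propagate distance d=23): x=-527/105 (≈-5.0190) theta=-43/105 (≈-0.4095)
After 4 (thin lens f=-21): x=-527/105 (≈-5.0190) theta=-286/441 (≈-0.6485)
After 5 (propagate distance d=23 (to screen)): x=-43957/2205 (≈-19.9351) theta=-286/441 (≈-0.6485)
Rounded to 4 decimal places: x = -19.9351

Answer: -19.9351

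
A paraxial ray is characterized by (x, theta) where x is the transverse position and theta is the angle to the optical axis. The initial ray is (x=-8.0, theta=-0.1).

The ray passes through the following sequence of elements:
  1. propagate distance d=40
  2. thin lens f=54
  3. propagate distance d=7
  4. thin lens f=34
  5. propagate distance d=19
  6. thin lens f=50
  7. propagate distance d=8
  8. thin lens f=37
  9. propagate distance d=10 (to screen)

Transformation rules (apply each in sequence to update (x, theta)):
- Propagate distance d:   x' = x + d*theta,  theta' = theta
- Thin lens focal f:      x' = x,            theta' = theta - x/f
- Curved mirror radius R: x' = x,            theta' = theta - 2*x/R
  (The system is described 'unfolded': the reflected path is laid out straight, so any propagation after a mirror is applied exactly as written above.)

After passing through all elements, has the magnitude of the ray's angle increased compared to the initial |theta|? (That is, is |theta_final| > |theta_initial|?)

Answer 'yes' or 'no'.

Initial: x=-8.0000 theta=-0.1000
After 1 (propagate distance d=40): x=-12.0000 theta=-0.1000
After 2 (thin lens f=54): x=-12.0000 theta=11/90 (≈0.1222)
After 3 (propagate distance d=7): x=-1003/90 (≈-11.1444) theta=11/90 (≈0.1222)
After 4 (thin lens f=34): x=-1003/90 (≈-11.1444) theta=0.4500
After 5 (propagate distance d=19): x=-467/180 (≈-2.5944) theta=0.4500
After 6 (thin lens f=50): x=-467/180 (≈-2.5944) theta=4517/9000 (≈0.5019)
After 7 (propagate distance d=8): x=2131/1500 (≈1.4207) theta=4517/9000 (≈0.5019)
After 8 (thin lens f=37): x=2131/1500 (≈1.4207) theta=154343/333000 (≈0.4635)
After 9 (propagate distance d=10 (to screen)): x=252064/41625 (≈6.0556) theta=154343/333000 (≈0.4635)
|theta_initial|=0.1000 |theta_final|=154343/333000 (≈0.4635) -> increased

Answer: yes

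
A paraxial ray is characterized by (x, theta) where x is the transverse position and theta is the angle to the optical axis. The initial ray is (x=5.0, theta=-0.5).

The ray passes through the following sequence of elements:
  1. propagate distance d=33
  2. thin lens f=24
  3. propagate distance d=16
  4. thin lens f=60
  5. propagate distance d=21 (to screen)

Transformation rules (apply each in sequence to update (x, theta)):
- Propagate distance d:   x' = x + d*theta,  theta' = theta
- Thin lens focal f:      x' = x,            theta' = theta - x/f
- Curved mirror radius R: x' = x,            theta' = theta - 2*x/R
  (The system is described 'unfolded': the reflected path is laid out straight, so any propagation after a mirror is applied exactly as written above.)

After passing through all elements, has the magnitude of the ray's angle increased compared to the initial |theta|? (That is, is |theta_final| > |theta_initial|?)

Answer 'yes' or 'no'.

Answer: no

Derivation:
Initial: x=5.0000 theta=-0.5000
After 1 (propagate distance d=33): x=-11.5000 theta=-0.5000
After 2 (thin lens f=24): x=-11.5000 theta=-1/48 (≈-0.0208)
After 3 (propagate distance d=16): x=-71/6 (≈-11.8333) theta=-1/48 (≈-0.0208)
After 4 (thin lens f=60): x=-71/6 (≈-11.8333) theta=127/720 (≈0.1764)
After 5 (propagate distance d=21 (to screen)): x=-1951/240 (≈-8.1292) theta=127/720 (≈0.1764)
|theta_initial|=0.5000 |theta_final|=127/720 (≈0.1764) -> not increased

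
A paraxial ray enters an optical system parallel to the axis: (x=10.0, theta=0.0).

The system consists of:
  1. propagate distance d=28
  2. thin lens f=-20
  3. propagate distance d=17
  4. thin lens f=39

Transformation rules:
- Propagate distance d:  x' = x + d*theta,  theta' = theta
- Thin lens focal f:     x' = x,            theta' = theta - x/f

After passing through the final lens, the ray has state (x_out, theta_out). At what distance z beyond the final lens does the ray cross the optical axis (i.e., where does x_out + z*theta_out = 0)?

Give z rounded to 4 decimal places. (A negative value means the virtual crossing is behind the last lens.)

Answer: -721.5000

Derivation:
Initial: x=10.0000 theta=0.0000
After 1 (propagate distance d=28): x=10.0000 theta=0.0000
After 2 (thin lens f=-20): x=10.0000 theta=0.5000
After 3 (propagate distance d=17): x=18.5000 theta=0.5000
After 4 (thin lens f=39): x=18.5000 theta=1/39 (≈0.0256)
z_focus = -x_out/theta_out = -(18.5000)/(1/39) = -721.5000
Rounded to 4 decimal places: z = -721.5000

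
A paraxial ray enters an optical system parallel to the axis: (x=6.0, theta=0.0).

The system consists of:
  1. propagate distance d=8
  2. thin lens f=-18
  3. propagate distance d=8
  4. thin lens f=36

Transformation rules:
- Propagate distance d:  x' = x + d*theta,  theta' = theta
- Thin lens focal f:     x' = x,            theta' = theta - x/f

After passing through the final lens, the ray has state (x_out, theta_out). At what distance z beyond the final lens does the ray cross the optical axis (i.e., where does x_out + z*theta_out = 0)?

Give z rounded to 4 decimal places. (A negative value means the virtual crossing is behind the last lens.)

Answer: -93.6000

Derivation:
Initial: x=6.0000 theta=0.0000
After 1 (propagate distance d=8): x=6.0000 theta=0.0000
After 2 (thin lens f=-18): x=6.0000 theta=1/3 (≈0.3333)
After 3 (propagate distance d=8): x=26/3 (≈8.6667) theta=1/3 (≈0.3333)
After 4 (thin lens f=36): x=26/3 (≈8.6667) theta=5/54 (≈0.0926)
z_focus = -x_out/theta_out = -(26/3)/(5/54) = -93.6000
Rounded to 4 decimal places: z = -93.6000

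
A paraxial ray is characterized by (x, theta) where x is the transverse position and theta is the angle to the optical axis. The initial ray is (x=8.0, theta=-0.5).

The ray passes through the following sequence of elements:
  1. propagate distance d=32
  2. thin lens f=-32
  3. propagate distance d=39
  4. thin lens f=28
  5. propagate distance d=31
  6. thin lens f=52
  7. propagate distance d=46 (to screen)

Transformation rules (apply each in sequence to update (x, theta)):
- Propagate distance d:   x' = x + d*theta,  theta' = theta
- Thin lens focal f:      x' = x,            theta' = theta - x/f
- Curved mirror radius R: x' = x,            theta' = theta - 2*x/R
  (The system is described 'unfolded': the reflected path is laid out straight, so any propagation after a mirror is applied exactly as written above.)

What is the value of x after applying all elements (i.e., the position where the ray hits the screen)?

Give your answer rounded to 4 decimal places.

Initial: x=8.0000 theta=-0.5000
After 1 (propagate distance d=32): x=-8.0000 theta=-0.5000
After 2 (thin lens f=-32): x=-8.0000 theta=-0.7500
After 3 (propagate distance d=39): x=-37.2500 theta=-0.7500
After 4 (thin lens f=28): x=-37.2500 theta=65/112 (≈0.5804)
After 5 (propagate distance d=31): x=-2157/112 (≈-19.2589) theta=65/112 (≈0.5804)
After 6 (thin lens f=52): x=-2157/112 (≈-19.2589) theta=791/832 (≈0.9507)
After 7 (propagate distance d=46 (to screen)): x=71269/2912 (≈24.4742) theta=791/832 (≈0.9507)
Rounded to 4 decimal places: x = 24.4742

Answer: 24.4742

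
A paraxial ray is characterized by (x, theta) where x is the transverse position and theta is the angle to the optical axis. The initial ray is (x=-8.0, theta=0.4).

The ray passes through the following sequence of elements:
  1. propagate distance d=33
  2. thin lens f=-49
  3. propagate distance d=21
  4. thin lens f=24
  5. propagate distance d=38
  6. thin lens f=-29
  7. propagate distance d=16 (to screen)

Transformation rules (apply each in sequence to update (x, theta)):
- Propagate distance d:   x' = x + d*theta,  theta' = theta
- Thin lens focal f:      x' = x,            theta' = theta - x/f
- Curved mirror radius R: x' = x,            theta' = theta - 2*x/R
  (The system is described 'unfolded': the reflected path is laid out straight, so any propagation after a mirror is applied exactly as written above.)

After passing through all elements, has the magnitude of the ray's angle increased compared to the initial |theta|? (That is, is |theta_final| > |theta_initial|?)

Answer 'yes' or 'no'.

Answer: no

Derivation:
Initial: x=-8.0000 theta=0.4000
After 1 (propagate distance d=33): x=5.2000 theta=0.4000
After 2 (thin lens f=-49): x=5.2000 theta=124/245 (≈0.5061)
After 3 (propagate distance d=21): x=554/35 (≈15.8286) theta=124/245 (≈0.5061)
After 4 (thin lens f=24): x=554/35 (≈15.8286) theta=-451/2940 (≈-0.1534)
After 5 (propagate distance d=38): x=14699/1470 (≈9.9993) theta=-451/2940 (≈-0.1534)
After 6 (thin lens f=-29): x=14699/1470 (≈9.9993) theta=16319/85260 (≈0.1914)
After 7 (propagate distance d=16 (to screen)): x=556823/42630 (≈13.0618) theta=16319/85260 (≈0.1914)
|theta_initial|=0.4000 |theta_final|=16319/85260 (≈0.1914) -> not increased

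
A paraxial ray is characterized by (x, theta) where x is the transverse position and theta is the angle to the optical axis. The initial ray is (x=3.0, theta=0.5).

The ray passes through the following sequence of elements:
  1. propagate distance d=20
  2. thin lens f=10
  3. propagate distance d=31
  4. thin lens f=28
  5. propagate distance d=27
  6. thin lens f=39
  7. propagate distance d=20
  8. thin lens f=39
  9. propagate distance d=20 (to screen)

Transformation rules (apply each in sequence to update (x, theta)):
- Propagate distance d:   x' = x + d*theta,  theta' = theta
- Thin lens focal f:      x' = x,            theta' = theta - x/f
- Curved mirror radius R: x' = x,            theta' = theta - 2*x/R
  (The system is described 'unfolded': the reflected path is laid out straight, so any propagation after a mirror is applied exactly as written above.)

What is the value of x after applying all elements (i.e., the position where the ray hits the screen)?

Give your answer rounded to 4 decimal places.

Answer: -5.1937

Derivation:
Initial: x=3.0000 theta=0.5000
After 1 (propagate distance d=20): x=13.0000 theta=0.5000
After 2 (thin lens f=10): x=13.0000 theta=-0.8000
After 3 (propagate distance d=31): x=-11.8000 theta=-0.8000
After 4 (thin lens f=28): x=-11.8000 theta=-53/140 (≈-0.3786)
After 5 (propagate distance d=27): x=-3083/140 (≈-22.0214) theta=-53/140 (≈-0.3786)
After 6 (thin lens f=39): x=-3083/140 (≈-22.0214) theta=254/1365 (≈0.1861)
After 7 (propagate distance d=20): x=-99917/5460 (≈-18.2998) theta=254/1365 (≈0.1861)
After 8 (thin lens f=39): x=-99917/5460 (≈-18.2998) theta=139541/212940 (≈0.6553)
After 9 (propagate distance d=20 (to screen)): x=-1105943/212940 (≈-5.1937) theta=139541/212940 (≈0.6553)
Rounded to 4 decimal places: x = -5.1937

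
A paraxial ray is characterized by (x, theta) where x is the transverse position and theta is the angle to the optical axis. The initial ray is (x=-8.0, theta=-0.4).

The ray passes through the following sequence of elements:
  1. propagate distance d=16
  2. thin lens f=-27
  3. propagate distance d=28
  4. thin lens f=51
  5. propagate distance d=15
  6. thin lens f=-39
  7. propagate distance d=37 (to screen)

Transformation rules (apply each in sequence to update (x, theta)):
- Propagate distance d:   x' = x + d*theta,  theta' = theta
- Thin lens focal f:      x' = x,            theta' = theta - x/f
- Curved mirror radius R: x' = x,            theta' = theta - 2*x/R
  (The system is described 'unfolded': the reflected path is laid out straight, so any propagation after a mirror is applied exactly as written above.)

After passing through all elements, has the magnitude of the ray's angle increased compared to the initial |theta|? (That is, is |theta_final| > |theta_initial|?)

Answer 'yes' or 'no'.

Answer: yes

Derivation:
Initial: x=-8.0000 theta=-0.4000
After 1 (propagate distance d=16): x=-14.4000 theta=-0.4000
After 2 (thin lens f=-27): x=-14.4000 theta=-14/15 (≈-0.9333)
After 3 (propagate distance d=28): x=-608/15 (≈-40.5333) theta=-14/15 (≈-0.9333)
After 4 (thin lens f=51): x=-608/15 (≈-40.5333) theta=-106/765 (≈-0.1386)
After 5 (propagate distance d=15): x=-3622/85 (≈-42.6118) theta=-106/765 (≈-0.1386)
After 6 (thin lens f=-39): x=-3622/85 (≈-42.6118) theta=-12244/9945 (≈-1.2312)
After 7 (propagate distance d=37 (to screen)): x=-876802/9945 (≈-88.1651) theta=-12244/9945 (≈-1.2312)
|theta_initial|=0.4000 |theta_final|=12244/9945 (≈1.2312) -> increased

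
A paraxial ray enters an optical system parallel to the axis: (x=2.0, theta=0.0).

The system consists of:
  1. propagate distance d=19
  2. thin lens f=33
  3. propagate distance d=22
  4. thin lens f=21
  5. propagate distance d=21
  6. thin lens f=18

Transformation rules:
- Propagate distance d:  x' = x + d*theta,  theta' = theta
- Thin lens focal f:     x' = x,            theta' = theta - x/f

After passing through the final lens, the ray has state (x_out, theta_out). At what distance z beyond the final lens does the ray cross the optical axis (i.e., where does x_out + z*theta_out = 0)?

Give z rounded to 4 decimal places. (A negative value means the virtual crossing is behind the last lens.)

Answer: -58.8000

Derivation:
Initial: x=2.0000 theta=0.0000
After 1 (propagate distance d=19): x=2.0000 theta=0.0000
After 2 (thin lens f=33): x=2.0000 theta=-2/33 (≈-0.0606)
After 3 (propagate distance d=22): x=2/3 (≈0.6667) theta=-2/33 (≈-0.0606)
After 4 (thin lens f=21): x=2/3 (≈0.6667) theta=-64/693 (≈-0.0924)
After 5 (propagate distance d=21): x=-14/11 (≈-1.2727) theta=-64/693 (≈-0.0924)
After 6 (thin lens f=18): x=-14/11 (≈-1.2727) theta=-5/231 (≈-0.0216)
z_focus = -x_out/theta_out = -(-14/11)/(-5/231) = -58.8000
Rounded to 4 decimal places: z = -58.8000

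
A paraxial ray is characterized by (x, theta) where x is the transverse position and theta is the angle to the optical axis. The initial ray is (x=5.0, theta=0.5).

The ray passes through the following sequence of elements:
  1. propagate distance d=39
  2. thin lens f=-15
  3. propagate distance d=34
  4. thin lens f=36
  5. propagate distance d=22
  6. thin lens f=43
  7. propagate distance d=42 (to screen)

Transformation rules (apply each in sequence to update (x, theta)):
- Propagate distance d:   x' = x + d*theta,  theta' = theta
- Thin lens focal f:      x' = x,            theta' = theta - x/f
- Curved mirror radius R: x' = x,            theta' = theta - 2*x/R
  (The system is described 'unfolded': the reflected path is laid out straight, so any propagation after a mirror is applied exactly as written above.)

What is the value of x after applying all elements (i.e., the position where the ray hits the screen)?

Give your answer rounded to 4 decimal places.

Answer: -21.6365

Derivation:
Initial: x=5.0000 theta=0.5000
After 1 (propagate distance d=39): x=24.5000 theta=0.5000
After 2 (thin lens f=-15): x=24.5000 theta=32/15 (≈2.1333)
After 3 (propagate distance d=34): x=2911/30 (≈97.0333) theta=32/15 (≈2.1333)
After 4 (thin lens f=36): x=2911/30 (≈97.0333) theta=-607/1080 (≈-0.5620)
After 5 (propagate distance d=22): x=45721/540 (≈84.6685) theta=-607/1080 (≈-0.5620)
After 6 (thin lens f=43): x=45721/540 (≈84.6685) theta=-39181/15480 (≈-2.5311)
After 7 (propagate distance d=42 (to screen)): x=-25120/1161 (≈-21.6365) theta=-39181/15480 (≈-2.5311)
Rounded to 4 decimal places: x = -21.6365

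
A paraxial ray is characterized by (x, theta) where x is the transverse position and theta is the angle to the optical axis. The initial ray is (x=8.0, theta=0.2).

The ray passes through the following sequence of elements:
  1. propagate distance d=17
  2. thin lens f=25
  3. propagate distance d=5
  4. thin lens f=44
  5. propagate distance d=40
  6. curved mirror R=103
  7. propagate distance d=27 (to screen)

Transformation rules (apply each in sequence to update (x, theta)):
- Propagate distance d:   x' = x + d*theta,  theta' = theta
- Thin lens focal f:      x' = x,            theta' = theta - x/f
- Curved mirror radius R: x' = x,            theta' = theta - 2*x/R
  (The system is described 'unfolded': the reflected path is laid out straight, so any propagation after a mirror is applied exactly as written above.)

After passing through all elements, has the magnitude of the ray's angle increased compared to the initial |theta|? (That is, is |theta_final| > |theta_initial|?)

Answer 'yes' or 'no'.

Answer: yes

Derivation:
Initial: x=8.0000 theta=0.2000
After 1 (propagate distance d=17): x=11.4000 theta=0.2000
After 2 (thin lens f=25): x=11.4000 theta=-0.2560
After 3 (propagate distance d=5): x=10.1200 theta=-0.2560
After 4 (thin lens f=44): x=10.1200 theta=-0.4860
After 5 (propagate distance d=40): x=-9.3200 theta=-0.4860
After 6 (curved mirror R=103): x=-9.3200 theta=-15709/51500 (≈-0.3050)
After 7 (propagate distance d=27 (to screen)): x=-904123/51500 (≈-17.5558) theta=-15709/51500 (≈-0.3050)
|theta_initial|=0.2000 |theta_final|=15709/51500 (≈0.3050) -> increased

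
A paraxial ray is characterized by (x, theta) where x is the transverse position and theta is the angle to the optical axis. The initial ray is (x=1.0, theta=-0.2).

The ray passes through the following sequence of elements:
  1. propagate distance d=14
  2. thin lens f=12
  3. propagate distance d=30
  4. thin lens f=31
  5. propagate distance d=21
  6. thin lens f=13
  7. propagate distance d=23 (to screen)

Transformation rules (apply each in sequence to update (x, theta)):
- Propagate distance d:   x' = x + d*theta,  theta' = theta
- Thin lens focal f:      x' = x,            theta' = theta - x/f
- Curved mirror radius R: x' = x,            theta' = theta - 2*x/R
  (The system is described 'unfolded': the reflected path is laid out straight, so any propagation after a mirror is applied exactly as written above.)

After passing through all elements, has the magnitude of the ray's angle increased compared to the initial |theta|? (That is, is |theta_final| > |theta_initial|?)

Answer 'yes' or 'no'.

Answer: yes

Derivation:
Initial: x=1.0000 theta=-0.2000
After 1 (propagate distance d=14): x=-1.8000 theta=-0.2000
After 2 (thin lens f=12): x=-1.8000 theta=-0.0500
After 3 (propagate distance d=30): x=-3.3000 theta=-0.0500
After 4 (thin lens f=31): x=-3.3000 theta=7/124 (≈0.0565)
After 5 (propagate distance d=21): x=-1311/620 (≈-2.1145) theta=7/124 (≈0.0565)
After 6 (thin lens f=13): x=-1311/620 (≈-2.1145) theta=883/4030 (≈0.2191)
After 7 (propagate distance d=23 (to screen)): x=4715/1612 (≈2.9249) theta=883/4030 (≈0.2191)
|theta_initial|=0.2000 |theta_final|=883/4030 (≈0.2191) -> increased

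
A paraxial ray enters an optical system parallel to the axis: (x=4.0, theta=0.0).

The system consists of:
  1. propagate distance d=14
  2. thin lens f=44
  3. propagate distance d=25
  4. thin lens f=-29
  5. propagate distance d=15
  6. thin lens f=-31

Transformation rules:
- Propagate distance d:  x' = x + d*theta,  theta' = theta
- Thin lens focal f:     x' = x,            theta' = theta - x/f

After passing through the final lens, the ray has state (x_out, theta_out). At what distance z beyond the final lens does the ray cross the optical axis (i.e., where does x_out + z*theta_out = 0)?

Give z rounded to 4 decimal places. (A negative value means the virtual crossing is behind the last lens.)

Initial: x=4.0000 theta=0.0000
After 1 (propagate distance d=14): x=4.0000 theta=0.0000
After 2 (thin lens f=44): x=4.0000 theta=-1/11 (≈-0.0909)
After 3 (propagate distance d=25): x=19/11 (≈1.7273) theta=-1/11 (≈-0.0909)
After 4 (thin lens f=-29): x=19/11 (≈1.7273) theta=-10/319 (≈-0.0313)
After 5 (propagate distance d=15): x=401/319 (≈1.2571) theta=-10/319 (≈-0.0313)
After 6 (thin lens f=-31): x=401/319 (≈1.2571) theta=91/9889 (≈0.0092)
z_focus = -x_out/theta_out = -(401/319)/(91/9889) = -12431/91 ≈ -136.6044
Rounded to 4 decimal places: z = -136.6044

Answer: -136.6044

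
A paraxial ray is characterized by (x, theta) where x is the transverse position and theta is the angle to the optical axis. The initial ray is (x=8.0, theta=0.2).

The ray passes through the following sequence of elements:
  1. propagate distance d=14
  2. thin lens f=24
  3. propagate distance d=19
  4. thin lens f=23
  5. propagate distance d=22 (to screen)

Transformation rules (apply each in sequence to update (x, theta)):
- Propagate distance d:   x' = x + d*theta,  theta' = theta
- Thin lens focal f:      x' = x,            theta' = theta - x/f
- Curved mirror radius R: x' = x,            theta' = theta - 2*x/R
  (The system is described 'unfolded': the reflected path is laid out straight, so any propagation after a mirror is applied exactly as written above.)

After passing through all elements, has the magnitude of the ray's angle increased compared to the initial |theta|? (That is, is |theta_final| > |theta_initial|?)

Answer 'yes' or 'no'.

Answer: yes

Derivation:
Initial: x=8.0000 theta=0.2000
After 1 (propagate distance d=14): x=10.8000 theta=0.2000
After 2 (thin lens f=24): x=10.8000 theta=-0.2500
After 3 (propagate distance d=19): x=6.0500 theta=-0.2500
After 4 (thin lens f=23): x=6.0500 theta=-59/115 (≈-0.5130)
After 5 (propagate distance d=22 (to screen)): x=-2409/460 (≈-5.2370) theta=-59/115 (≈-0.5130)
|theta_initial|=0.2000 |theta_final|=59/115 (≈0.5130) -> increased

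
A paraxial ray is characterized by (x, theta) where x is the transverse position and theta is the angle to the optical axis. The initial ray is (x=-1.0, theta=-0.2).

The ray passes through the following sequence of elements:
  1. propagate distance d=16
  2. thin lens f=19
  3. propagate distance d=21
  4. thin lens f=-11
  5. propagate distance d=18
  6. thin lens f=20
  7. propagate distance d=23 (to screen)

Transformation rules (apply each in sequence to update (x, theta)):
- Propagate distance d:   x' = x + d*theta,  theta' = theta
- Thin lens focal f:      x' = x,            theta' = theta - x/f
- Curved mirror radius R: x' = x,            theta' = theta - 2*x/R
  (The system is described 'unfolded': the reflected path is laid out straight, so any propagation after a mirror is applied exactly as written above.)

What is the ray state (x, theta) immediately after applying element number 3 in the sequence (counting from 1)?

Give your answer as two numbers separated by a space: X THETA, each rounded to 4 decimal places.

Answer: -3.7579 0.0211

Derivation:
Initial: x=-1.0000 theta=-0.2000
After 1 (propagate distance d=16): x=-4.2000 theta=-0.2000
After 2 (thin lens f=19): x=-4.2000 theta=2/95 (≈0.0211)
After 3 (propagate distance d=21): x=-357/95 (≈-3.7579) theta=2/95 (≈0.0211)
Rounded to 4 decimal places: x = -3.7579, theta = 0.0211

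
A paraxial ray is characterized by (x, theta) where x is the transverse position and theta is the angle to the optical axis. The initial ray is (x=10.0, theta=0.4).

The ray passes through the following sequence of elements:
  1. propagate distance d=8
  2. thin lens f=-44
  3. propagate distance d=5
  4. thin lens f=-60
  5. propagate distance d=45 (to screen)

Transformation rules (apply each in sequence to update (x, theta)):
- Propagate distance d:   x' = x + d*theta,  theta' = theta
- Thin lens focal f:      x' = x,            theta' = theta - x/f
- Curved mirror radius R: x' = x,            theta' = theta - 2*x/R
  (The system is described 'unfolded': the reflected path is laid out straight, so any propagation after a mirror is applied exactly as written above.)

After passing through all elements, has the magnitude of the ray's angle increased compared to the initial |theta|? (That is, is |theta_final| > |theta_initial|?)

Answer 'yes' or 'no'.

Initial: x=10.0000 theta=0.4000
After 1 (propagate distance d=8): x=13.2000 theta=0.4000
After 2 (thin lens f=-44): x=13.2000 theta=0.7000
After 3 (propagate distance d=5): x=16.7000 theta=0.7000
After 4 (thin lens f=-60): x=16.7000 theta=587/600 (≈0.9783)
After 5 (propagate distance d=45 (to screen)): x=60.7250 theta=587/600 (≈0.9783)
|theta_initial|=0.4000 |theta_final|=587/600 (≈0.9783) -> increased

Answer: yes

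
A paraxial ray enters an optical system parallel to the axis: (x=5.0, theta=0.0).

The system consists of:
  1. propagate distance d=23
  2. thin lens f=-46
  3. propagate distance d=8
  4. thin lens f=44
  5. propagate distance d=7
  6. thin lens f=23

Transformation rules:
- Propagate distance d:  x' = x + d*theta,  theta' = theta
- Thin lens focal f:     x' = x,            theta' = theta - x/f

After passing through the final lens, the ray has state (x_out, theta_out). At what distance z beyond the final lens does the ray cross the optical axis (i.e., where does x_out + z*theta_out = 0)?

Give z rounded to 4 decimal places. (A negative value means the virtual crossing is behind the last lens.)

Answer: 20.9140

Derivation:
Initial: x=5.0000 theta=0.0000
After 1 (propagate distance d=23): x=5.0000 theta=0.0000
After 2 (thin lens f=-46): x=5.0000 theta=5/46 (≈0.1087)
After 3 (propagate distance d=8): x=135/23 (≈5.8696) theta=5/46 (≈0.1087)
After 4 (thin lens f=44): x=135/23 (≈5.8696) theta=-25/1012 (≈-0.0247)
After 5 (propagate distance d=7): x=5765/1012 (≈5.6966) theta=-25/1012 (≈-0.0247)
After 6 (thin lens f=23): x=5765/1012 (≈5.6966) theta=-1585/5819 (≈-0.2724)
z_focus = -x_out/theta_out = -(5765/1012)/(-1585/5819) = 26519/1268 ≈ 20.9140
Rounded to 4 decimal places: z = 20.9140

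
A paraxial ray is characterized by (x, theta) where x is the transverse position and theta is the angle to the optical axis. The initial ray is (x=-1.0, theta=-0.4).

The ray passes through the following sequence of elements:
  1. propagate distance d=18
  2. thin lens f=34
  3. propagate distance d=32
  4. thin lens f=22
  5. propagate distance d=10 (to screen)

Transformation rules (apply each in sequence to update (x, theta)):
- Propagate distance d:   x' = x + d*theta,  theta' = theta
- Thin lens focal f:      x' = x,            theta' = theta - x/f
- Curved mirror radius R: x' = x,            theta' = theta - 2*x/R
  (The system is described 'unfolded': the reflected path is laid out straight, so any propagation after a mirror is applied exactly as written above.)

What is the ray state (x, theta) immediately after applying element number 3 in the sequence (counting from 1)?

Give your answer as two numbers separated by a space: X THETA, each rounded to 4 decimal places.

Initial: x=-1.0000 theta=-0.4000
After 1 (propagate distance d=18): x=-8.2000 theta=-0.4000
After 2 (thin lens f=34): x=-8.2000 theta=-27/170 (≈-0.1588)
After 3 (propagate distance d=32): x=-1129/85 (≈-13.2824) theta=-27/170 (≈-0.1588)
Rounded to 4 decimal places: x = -13.2824, theta = -0.1588

Answer: -13.2824 -0.1588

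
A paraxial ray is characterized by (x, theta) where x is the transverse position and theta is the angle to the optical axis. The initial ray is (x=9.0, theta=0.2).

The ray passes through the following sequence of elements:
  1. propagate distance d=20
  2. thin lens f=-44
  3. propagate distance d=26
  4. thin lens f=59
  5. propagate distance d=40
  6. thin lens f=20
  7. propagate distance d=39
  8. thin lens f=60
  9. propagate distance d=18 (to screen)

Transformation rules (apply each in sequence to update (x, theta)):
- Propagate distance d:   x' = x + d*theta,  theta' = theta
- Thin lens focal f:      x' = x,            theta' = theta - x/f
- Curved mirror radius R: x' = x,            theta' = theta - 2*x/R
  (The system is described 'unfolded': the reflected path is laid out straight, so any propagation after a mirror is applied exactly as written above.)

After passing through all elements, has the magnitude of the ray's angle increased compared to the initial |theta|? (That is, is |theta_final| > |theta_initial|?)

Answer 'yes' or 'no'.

Initial: x=9.0000 theta=0.2000
After 1 (propagate distance d=20): x=13.0000 theta=0.2000
After 2 (thin lens f=-44): x=13.0000 theta=109/220 (≈0.4955)
After 3 (propagate distance d=26): x=2847/110 (≈25.8818) theta=109/220 (≈0.4955)
After 4 (thin lens f=59): x=2847/110 (≈25.8818) theta=67/1180 (≈0.0568)
After 5 (propagate distance d=40): x=182713/6490 (≈28.1530) theta=67/1180 (≈0.0568)
After 6 (thin lens f=20): x=182713/6490 (≈28.1530) theta=-175343/129800 (≈-1.3509)
After 7 (propagate distance d=39): x=-3184117/129800 (≈-24.5309) theta=-175343/129800 (≈-1.3509)
After 8 (thin lens f=60): x=-3184117/129800 (≈-24.5309) theta=-7336463/7788000 (≈-0.9420)
After 9 (propagate distance d=18 (to screen)): x=-53850559/1298000 (≈-41.4873) theta=-7336463/7788000 (≈-0.9420)
|theta_initial|=0.2000 |theta_final|=7336463/7788000 (≈0.9420) -> increased

Answer: yes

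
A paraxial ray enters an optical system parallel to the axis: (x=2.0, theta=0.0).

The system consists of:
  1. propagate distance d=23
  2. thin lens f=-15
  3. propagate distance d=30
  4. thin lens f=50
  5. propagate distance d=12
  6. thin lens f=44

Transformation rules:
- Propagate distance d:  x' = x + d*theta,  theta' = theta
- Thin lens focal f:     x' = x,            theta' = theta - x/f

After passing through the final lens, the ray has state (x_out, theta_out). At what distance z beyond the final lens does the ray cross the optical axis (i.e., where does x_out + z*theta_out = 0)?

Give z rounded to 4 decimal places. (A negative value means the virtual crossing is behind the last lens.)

Initial: x=2.0000 theta=0.0000
After 1 (propagate distance d=23): x=2.0000 theta=0.0000
After 2 (thin lens f=-15): x=2.0000 theta=2/15 (≈0.1333)
After 3 (propagate distance d=30): x=6.0000 theta=2/15 (≈0.1333)
After 4 (thin lens f=50): x=6.0000 theta=1/75 (≈0.0133)
After 5 (propagate distance d=12): x=6.1600 theta=1/75 (≈0.0133)
After 6 (thin lens f=44): x=6.1600 theta=-19/150 (≈-0.1267)
z_focus = -x_out/theta_out = -(6.1600)/(-19/150) = 924/19 ≈ 48.6316
Rounded to 4 decimal places: z = 48.6316

Answer: 48.6316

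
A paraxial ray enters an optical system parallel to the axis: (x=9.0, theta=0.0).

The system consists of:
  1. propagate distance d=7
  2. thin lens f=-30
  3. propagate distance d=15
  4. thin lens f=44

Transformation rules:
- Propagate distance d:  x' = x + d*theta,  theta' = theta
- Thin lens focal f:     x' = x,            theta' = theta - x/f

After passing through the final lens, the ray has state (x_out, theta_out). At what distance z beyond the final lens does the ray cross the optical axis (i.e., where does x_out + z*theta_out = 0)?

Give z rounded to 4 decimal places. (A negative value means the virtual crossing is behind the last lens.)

Answer: 1980.0000

Derivation:
Initial: x=9.0000 theta=0.0000
After 1 (propagate distance d=7): x=9.0000 theta=0.0000
After 2 (thin lens f=-30): x=9.0000 theta=0.3000
After 3 (propagate distance d=15): x=13.5000 theta=0.3000
After 4 (thin lens f=44): x=13.5000 theta=-3/440 (≈-0.0068)
z_focus = -x_out/theta_out = -(13.5000)/(-3/440) = 1980.0000
Rounded to 4 decimal places: z = 1980.0000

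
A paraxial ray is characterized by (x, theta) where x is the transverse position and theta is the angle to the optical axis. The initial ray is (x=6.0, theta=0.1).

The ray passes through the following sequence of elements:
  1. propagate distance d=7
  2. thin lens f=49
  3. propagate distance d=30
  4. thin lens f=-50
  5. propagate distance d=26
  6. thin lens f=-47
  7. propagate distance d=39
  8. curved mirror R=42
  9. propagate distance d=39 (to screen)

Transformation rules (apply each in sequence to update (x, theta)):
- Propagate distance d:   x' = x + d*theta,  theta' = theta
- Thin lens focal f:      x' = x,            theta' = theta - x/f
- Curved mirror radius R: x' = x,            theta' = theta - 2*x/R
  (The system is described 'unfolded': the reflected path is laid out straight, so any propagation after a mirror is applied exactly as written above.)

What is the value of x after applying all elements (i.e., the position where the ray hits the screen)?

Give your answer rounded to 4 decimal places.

Initial: x=6.0000 theta=0.1000
After 1 (propagate distance d=7): x=6.7000 theta=0.1000
After 2 (thin lens f=49): x=6.7000 theta=-9/245 (≈-0.0367)
After 3 (propagate distance d=30): x=2743/490 (≈5.5980) theta=-9/245 (≈-0.0367)
After 4 (thin lens f=-50): x=2743/490 (≈5.5980) theta=1843/24500 (≈0.0752)
After 5 (propagate distance d=26): x=46267/6125 (≈7.5538) theta=1843/24500 (≈0.0752)
After 6 (thin lens f=-47): x=46267/6125 (≈7.5538) theta=271689/1151500 (≈0.2359)
After 7 (propagate distance d=39): x=19294067/1151500 (≈16.7556) theta=271689/1151500 (≈0.2359)
After 8 (curved mirror R=42): x=19294067/1151500 (≈16.7556) theta=-6794299/12090750 (≈-0.5619)
After 9 (propagate distance d=39 (to screen)): x=-8318661/1612100 (≈-5.1601) theta=-6794299/12090750 (≈-0.5619)
Rounded to 4 decimal places: x = -5.1601

Answer: -5.1601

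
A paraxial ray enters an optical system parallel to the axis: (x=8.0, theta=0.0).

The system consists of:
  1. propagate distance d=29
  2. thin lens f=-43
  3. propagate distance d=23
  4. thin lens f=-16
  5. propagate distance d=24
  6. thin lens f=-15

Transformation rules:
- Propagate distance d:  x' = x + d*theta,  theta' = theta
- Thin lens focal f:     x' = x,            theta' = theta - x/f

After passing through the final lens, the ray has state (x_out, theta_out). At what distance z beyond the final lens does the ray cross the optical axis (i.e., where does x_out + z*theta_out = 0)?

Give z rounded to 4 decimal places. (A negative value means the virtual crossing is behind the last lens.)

Answer: -10.6629

Derivation:
Initial: x=8.0000 theta=0.0000
After 1 (propagate distance d=29): x=8.0000 theta=0.0000
After 2 (thin lens f=-43): x=8.0000 theta=8/43 (≈0.1860)
After 3 (propagate distance d=23): x=528/43 (≈12.2791) theta=8/43 (≈0.1860)
After 4 (thin lens f=-16): x=528/43 (≈12.2791) theta=41/43 (≈0.9535)
After 5 (propagate distance d=24): x=1512/43 (≈35.1628) theta=41/43 (≈0.9535)
After 6 (thin lens f=-15): x=1512/43 (≈35.1628) theta=709/215 (≈3.2977)
z_focus = -x_out/theta_out = -(1512/43)/(709/215) = -7560/709 ≈ -10.6629
Rounded to 4 decimal places: z = -10.6629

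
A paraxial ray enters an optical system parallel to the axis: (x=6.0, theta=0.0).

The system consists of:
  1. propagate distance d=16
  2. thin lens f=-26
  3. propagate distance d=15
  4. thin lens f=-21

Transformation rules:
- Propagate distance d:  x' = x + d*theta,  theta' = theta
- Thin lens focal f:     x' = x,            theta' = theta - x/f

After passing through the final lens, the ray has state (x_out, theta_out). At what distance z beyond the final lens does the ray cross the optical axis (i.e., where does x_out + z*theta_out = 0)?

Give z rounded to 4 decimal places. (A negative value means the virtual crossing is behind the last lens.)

Initial: x=6.0000 theta=0.0000
After 1 (propagate distance d=16): x=6.0000 theta=0.0000
After 2 (thin lens f=-26): x=6.0000 theta=3/13 (≈0.2308)
After 3 (propagate distance d=15): x=123/13 (≈9.4615) theta=3/13 (≈0.2308)
After 4 (thin lens f=-21): x=123/13 (≈9.4615) theta=62/91 (≈0.6813)
z_focus = -x_out/theta_out = -(123/13)/(62/91) = -861/62 ≈ -13.8871
Rounded to 4 decimal places: z = -13.8871

Answer: -13.8871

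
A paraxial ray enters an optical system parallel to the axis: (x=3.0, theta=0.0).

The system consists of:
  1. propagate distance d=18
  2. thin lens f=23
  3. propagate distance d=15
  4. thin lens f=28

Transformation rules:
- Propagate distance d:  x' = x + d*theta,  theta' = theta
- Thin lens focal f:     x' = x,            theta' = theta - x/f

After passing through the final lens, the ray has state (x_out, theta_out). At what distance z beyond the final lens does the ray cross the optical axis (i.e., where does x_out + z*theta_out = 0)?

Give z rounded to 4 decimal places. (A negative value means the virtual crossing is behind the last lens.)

Answer: 6.2222

Derivation:
Initial: x=3.0000 theta=0.0000
After 1 (propagate distance d=18): x=3.0000 theta=0.0000
After 2 (thin lens f=23): x=3.0000 theta=-3/23 (≈-0.1304)
After 3 (propagate distance d=15): x=24/23 (≈1.0435) theta=-3/23 (≈-0.1304)
After 4 (thin lens f=28): x=24/23 (≈1.0435) theta=-27/161 (≈-0.1677)
z_focus = -x_out/theta_out = -(24/23)/(-27/161) = 56/9 ≈ 6.2222
Rounded to 4 decimal places: z = 6.2222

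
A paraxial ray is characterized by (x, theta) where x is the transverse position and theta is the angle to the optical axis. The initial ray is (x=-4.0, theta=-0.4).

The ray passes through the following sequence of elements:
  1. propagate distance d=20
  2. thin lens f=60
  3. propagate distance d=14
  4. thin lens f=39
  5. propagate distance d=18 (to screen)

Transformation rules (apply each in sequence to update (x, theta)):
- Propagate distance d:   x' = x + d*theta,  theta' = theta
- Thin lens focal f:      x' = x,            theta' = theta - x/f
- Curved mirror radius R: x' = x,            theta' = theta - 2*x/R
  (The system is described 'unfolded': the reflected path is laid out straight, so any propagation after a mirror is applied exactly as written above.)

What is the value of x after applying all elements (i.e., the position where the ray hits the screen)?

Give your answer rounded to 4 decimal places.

Answer: -11.5692

Derivation:
Initial: x=-4.0000 theta=-0.4000
After 1 (propagate distance d=20): x=-12.0000 theta=-0.4000
After 2 (thin lens f=60): x=-12.0000 theta=-0.2000
After 3 (propagate distance d=14): x=-14.8000 theta=-0.2000
After 4 (thin lens f=39): x=-14.8000 theta=7/39 (≈0.1795)
After 5 (propagate distance d=18 (to screen)): x=-752/65 (≈-11.5692) theta=7/39 (≈0.1795)
Rounded to 4 decimal places: x = -11.5692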